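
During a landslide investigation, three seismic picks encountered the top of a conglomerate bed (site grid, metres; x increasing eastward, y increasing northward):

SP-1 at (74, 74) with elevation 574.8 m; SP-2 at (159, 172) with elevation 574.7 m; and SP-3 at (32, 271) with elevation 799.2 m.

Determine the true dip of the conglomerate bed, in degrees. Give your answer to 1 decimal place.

54.4°

Let the plane be z = a·x + b·y + c.
SP-2−SP-1: 85a + 98b = −0.1;  SP-3−SP-1: −42a + 197b = 224.4.
Solving gives a = −1.05512, b = 0.91414.
Gradient magnitude |∇z| = √(a² + b²) = √(1.11328 + 0.83565) = 1.39604.
True dip = arctan(1.39604) = 54.4°, dipping toward SE (azimuth ≈ 131°).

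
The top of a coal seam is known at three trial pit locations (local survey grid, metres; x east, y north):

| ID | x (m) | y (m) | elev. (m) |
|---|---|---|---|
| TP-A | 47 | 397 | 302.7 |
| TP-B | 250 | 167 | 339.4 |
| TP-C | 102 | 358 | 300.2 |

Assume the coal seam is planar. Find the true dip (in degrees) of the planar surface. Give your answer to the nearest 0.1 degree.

Two edge vectors: TP-A→TP-B = (203, -230, 36.7), TP-A→TP-C = (55, -39, -2.5).
Normal n = (TP-A→TP-B) × (TP-A→TP-C) = (2006.3, 2526, 4733).
So ∂z/∂x = −n_x/n_z = −0.42390 and ∂z/∂y = −n_y/n_z = −0.53370.
Gradient magnitude |∇z| = √(a² + b²) = √(0.17969 + 0.28484) = 0.68156.
True dip = arctan(0.68156) = 34.3°, dipping toward NE (azimuth ≈ 038°).

34.3°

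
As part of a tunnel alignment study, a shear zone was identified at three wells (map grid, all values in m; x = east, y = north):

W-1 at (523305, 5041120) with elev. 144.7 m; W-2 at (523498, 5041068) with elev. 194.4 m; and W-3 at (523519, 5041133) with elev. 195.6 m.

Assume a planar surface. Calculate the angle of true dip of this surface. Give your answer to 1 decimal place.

14.0°

Let the plane be z = a·x + b·y + c.
W-2−W-1: 193a − 52b = 49.7;  W-3−W-1: 214a + 13b = 50.9.
Solving gives a = 0.24147, b = −0.05955.
Gradient magnitude |∇z| = √(a² + b²) = √(0.05831 + 0.00355) = 0.24870.
True dip = arctan(0.24870) = 14.0°, dipping toward WNW (azimuth ≈ 284°).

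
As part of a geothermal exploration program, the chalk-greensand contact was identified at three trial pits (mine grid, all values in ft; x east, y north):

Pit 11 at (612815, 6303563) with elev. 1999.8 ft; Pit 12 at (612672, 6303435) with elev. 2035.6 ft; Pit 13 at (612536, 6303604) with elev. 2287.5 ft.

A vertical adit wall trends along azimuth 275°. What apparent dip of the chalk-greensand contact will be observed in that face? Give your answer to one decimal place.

Two edge vectors: Pit 11→Pit 12 = (-143, -128, 35.8), Pit 11→Pit 13 = (-279, 41, 287.7).
Normal n = (Pit 11→Pit 12) × (Pit 11→Pit 13) = (-38293.4, 31152.9, -41575).
So ∂z/∂x = −n_x/n_z = −0.92107 and ∂z/∂y = −n_y/n_z = 0.74932.
Unit vector along 275° is (sin 275°, cos 275°) = (-0.9962, 0.0872).
Slope in that direction = a·(-0.9962) + b·(0.0872) = 0.98287.
Apparent dip = arctan|0.98287| = 44.5° (true dip is 49.9°, so apparent ≤ true as expected).

44.5°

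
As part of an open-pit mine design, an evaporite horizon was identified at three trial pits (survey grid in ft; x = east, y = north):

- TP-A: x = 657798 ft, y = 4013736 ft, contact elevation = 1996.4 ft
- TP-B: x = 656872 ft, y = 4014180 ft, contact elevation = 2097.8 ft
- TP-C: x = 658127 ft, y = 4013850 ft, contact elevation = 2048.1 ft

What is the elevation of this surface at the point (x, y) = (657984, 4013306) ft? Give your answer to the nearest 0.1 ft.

Let the plane be z = a·x + b·y + c.
TP-B−TP-A: −926a + 444b = 101.4;  TP-C−TP-A: 329a + 114b = 51.7.
Solving gives a = 0.045283739, b = 0.322821491.
Then c = 1996.4 − a·657798 − b·4013736 = −1323511.39.
At (657984, 4013306): z = 29796.0 + 1295581.4 − 1323511.39 = 1866.0 ft.

1866.0 ft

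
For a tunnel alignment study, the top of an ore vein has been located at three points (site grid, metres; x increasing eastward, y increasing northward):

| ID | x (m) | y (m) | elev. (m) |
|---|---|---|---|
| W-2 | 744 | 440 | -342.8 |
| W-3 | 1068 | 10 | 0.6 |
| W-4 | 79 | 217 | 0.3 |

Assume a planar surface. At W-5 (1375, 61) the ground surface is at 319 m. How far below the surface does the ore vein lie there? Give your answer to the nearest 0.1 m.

Let the plane be z = a·x + b·y + c.
W-3−W-2: 324a − 430b = 343.4;  W-4−W-2: −665a − 223b = 343.1.
Solving gives a = −0.198086, b = −0.947860.
Then c = -342.8 − a·744 − b·440 = 221.63.
At (1375, 61): z_contact = −272.37 − 57.82 + 221.63 = -108.55 m.
Depth below ground = 319 − (-108.55) = 427.6 m.

427.6 m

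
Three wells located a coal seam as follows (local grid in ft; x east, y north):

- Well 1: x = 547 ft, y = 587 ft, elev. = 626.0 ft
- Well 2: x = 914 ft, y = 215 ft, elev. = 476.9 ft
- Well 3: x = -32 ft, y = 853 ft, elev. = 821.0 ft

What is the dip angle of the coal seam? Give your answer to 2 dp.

Two edge vectors: Well 1→Well 2 = (367, -372, -149.1), Well 1→Well 3 = (-579, 266, 195).
Normal n = (Well 1→Well 2) × (Well 1→Well 3) = (-32879.4, 14763.9, -117766).
So ∂z/∂x = −n_x/n_z = −0.27919 and ∂z/∂y = −n_y/n_z = 0.12537.
Gradient magnitude |∇z| = √(a² + b²) = √(0.07795 + 0.01572) = 0.30605.
True dip = arctan(0.30605) = 17.02°, dipping toward ESE (azimuth ≈ 114°).

17.02°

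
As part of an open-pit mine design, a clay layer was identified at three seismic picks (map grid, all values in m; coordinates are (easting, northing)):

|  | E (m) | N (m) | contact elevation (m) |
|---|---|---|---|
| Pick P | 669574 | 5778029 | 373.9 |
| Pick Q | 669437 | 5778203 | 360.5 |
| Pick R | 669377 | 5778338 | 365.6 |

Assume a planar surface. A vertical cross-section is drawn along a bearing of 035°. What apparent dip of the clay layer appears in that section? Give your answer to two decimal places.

Two edge vectors: Pick P→Pick Q = (-137, 174, -13.4), Pick P→Pick R = (-197, 309, -8.3).
Normal n = (Pick P→Pick Q) × (Pick P→Pick R) = (2696.4, 1502.7, -8055).
So ∂z/∂E = −n_x/n_z = 0.33475 and ∂z/∂N = −n_y/n_z = 0.18655.
Unit vector along 035° is (sin 35°, cos 35°) = (0.5736, 0.8192).
Slope in that direction = a·(0.5736) + b·(0.8192) = 0.34482.
Apparent dip = arctan|0.34482| = 19.03° (true dip is 21.0°, so apparent ≤ true as expected).

19.03°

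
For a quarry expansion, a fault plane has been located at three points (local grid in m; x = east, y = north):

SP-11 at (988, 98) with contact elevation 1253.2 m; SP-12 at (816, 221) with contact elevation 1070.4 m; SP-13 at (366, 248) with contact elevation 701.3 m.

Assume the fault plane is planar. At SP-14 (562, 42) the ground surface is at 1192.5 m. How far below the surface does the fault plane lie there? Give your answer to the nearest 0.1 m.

258.5 m

Two edge vectors: SP-11→SP-12 = (-172, 123, -182.8), SP-11→SP-13 = (-622, 150, -551.9).
Normal n = (SP-11→SP-12) × (SP-11→SP-13) = (-40463.7, 18774.8, 50706).
So ∂z/∂x = −n_x/n_z = 0.79801 and ∂z/∂y = −n_y/n_z = −0.37027.
Intercept c from SP-11: 1253.2 − 788.43 + 36.29 = 501.06.
At (562, 42): z_contact = 448.48 − 15.55 + 501.06 = 933.98 m.
Depth below ground = 1192.5 − 933.98 = 258.5 m.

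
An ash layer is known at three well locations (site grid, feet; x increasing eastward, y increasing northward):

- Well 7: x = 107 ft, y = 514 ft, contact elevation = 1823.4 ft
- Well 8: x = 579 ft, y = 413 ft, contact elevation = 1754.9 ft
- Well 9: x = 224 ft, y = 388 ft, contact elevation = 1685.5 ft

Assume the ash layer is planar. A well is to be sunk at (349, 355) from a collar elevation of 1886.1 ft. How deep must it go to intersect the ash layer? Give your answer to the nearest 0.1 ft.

Let the plane be z = a·x + b·y + c.
Well 8−Well 7: 472a − 101b = −68.5;  Well 9−Well 7: 117a − 126b = −137.9.
Solving gives a = 0.11115, b = 1.19766.
Then c = 1823.4 − a·107 − b·514 = 1195.91.
At (349, 355): z_contact = 38.79 + 425.17 + 1195.91 = 1659.87 ft.
Depth below ground = 1886.1 − 1659.87 = 226.2 ft.

226.2 ft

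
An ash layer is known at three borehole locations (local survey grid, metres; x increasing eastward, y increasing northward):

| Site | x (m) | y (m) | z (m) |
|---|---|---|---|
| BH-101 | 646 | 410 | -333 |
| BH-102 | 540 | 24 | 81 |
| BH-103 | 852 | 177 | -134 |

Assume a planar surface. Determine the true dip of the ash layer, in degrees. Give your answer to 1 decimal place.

46.1°

Let the plane be z = a·x + b·y + c.
BH-102−BH-101: −106a − 386b = 414;  BH-103−BH-101: 206a − 233b = 199.
Solving gives a = −0.18854, b = −1.02076.
Gradient magnitude |∇z| = √(a² + b²) = √(0.03555 + 1.04196) = 1.03803.
True dip = arctan(1.03803) = 46.1°, dipping toward N (azimuth ≈ 010°).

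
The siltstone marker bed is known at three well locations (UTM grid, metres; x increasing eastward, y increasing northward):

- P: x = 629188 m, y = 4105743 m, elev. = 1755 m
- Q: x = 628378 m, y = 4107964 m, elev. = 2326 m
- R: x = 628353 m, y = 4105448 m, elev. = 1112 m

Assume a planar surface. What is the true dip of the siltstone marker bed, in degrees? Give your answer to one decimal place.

37.5°

Two edge vectors: P→Q = (-810, 2221, 571), P→R = (-835, -295, -643).
Normal n = (P→Q) × (P→R) = (-1259658, -997615, 2093485).
So ∂z/∂x = −n_x/n_z = 0.60170 and ∂z/∂y = −n_y/n_z = 0.47653.
Gradient magnitude |∇z| = √(a² + b²) = √(0.36205 + 0.22708) = 0.76755.
True dip = arctan(0.76755) = 37.5°, dipping toward SW (azimuth ≈ 232°).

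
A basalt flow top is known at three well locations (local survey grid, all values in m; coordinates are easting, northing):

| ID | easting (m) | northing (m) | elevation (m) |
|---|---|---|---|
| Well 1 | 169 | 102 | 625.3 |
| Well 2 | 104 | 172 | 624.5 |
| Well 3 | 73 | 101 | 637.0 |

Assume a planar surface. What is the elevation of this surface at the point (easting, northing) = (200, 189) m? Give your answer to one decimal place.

610.8 m

Let the plane be z = a·easting + b·northing + c.
Well 2−Well 1: −65a + 70b = −0.8;  Well 3−Well 1: −96a − 1b = 11.7.
Solving gives a = −0.12059, b = −0.12340.
Then c = 625.3 − a·169 − b·102 = 658.27.
At (200, 189): z = −24.1 − 23.3 + 658.27 = 610.8 m.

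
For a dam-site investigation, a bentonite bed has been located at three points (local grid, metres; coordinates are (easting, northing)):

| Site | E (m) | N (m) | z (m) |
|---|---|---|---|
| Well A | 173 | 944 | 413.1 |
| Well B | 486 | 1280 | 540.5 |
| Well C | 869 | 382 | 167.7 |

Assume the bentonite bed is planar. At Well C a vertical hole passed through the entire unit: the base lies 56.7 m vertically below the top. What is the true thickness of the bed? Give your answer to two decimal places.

Two edge vectors: Well A→Well B = (313, 336, 127.4), Well A→Well C = (696, -562, -245.4).
Normal n = (Well A→Well B) × (Well A→Well C) = (-10855.6, 165480.6, -409762).
So ∂z/∂E = −n_x/n_z = −0.02649 and ∂z/∂N = −n_y/n_z = 0.40385.
|∇z| = √(a²+b²) = 0.40471, so dip δ = arctan(0.40471) = 22.03°.
True thickness = vertical thickness × cos δ = 56.7 × cos 22.03° = 52.56 m.

52.56 m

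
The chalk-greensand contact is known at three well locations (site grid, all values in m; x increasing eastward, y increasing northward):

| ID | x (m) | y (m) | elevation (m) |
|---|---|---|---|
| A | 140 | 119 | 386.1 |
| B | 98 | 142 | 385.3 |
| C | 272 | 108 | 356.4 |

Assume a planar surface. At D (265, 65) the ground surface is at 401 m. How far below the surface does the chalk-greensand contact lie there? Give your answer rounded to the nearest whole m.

20 m

Let the plane be z = a·x + b·y + c.
B−A: −42a + 23b = −0.8;  C−A: 132a − 11b = −29.7.
Solving gives a = −0.26880, b = −0.52564.
Then c = 386.1 − a·140 − b·119 = 486.28.
At (265, 65): z_contact = −71.2 − 34.2 + 486.28 = 380.9 m.
Depth below ground = 401 − 380.9 = 20 m.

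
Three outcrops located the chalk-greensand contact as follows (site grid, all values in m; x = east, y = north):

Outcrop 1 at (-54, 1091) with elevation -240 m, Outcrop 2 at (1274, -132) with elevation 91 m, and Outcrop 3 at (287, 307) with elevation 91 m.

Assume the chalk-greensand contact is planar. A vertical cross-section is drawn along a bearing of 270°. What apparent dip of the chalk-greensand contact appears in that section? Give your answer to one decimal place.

Two edge vectors: Outcrop 1→Outcrop 2 = (1328, -1223, 331), Outcrop 1→Outcrop 3 = (341, -784, 331).
Normal n = (Outcrop 1→Outcrop 2) × (Outcrop 1→Outcrop 3) = (-145309, -326697, -624109).
So ∂z/∂x = −n_x/n_z = −0.23283 and ∂z/∂y = −n_y/n_z = −0.52346.
Unit vector along 270° is (sin 270°, cos 270°) = (-1.0000, -0.0000).
Slope in that direction = a·(-1.0000) + b·(-0.0000) = 0.23283.
Apparent dip = arctan|0.23283| = 13.1° (true dip is 29.8°, so apparent ≤ true as expected).

13.1°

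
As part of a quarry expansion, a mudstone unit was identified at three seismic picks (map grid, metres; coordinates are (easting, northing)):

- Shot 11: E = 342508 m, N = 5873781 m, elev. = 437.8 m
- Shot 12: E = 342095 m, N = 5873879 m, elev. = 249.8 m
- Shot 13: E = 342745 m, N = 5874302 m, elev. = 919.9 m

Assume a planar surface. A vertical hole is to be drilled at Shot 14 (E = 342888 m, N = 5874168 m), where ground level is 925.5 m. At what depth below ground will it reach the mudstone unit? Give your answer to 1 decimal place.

5.4 m

Two edge vectors: Shot 11→Shot 12 = (-413, 98, -188), Shot 11→Shot 13 = (237, 521, 482.1).
Normal n = (Shot 11→Shot 12) × (Shot 11→Shot 13) = (145193.8, 154551.3, -238399).
So ∂z/∂E = −n_x/n_z = 0.609036951 and ∂z/∂N = −n_y/n_z = 0.648288374.
Intercept c from Shot 11: 437.8 − 208600.03 − 3807903.93 = −4016066.16.
At (342888, 5874168): z_contact = 208831.46 + 3808154.82 − 4016066.16 = 920.12 m.
Depth below ground = 925.5 − 920.12 = 5.4 m.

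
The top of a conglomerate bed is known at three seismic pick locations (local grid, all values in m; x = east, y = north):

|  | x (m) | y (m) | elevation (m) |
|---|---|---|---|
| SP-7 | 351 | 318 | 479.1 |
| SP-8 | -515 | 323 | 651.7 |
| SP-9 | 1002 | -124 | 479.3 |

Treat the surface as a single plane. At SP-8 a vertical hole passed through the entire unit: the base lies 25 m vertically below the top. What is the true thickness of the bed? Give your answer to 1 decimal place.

23.5 m

Two edge vectors: SP-7→SP-8 = (-866, 5, 172.6), SP-7→SP-9 = (651, -442, 0.2).
Normal n = (SP-7→SP-8) × (SP-7→SP-9) = (76290.2, 112535.8, 379517).
So ∂z/∂x = −n_x/n_z = −0.20102 and ∂z/∂y = −n_y/n_z = −0.29652.
|∇z| = √(a²+b²) = 0.35824, so dip δ = arctan(0.35824) = 19.71°.
True thickness = vertical thickness × cos δ = 25 × cos 19.71° = 23.5 m.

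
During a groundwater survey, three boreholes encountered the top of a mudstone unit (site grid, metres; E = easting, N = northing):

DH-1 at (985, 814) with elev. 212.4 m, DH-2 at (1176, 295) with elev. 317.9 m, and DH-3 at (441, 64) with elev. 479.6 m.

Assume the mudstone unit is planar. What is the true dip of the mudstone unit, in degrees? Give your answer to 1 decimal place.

16.2°

Two edge vectors: DH-1→DH-2 = (191, -519, 105.5), DH-1→DH-3 = (-544, -750, 267.2).
Normal n = (DH-1→DH-2) × (DH-1→DH-3) = (-59551.8, -108427.2, -425586).
So ∂z/∂E = −n_x/n_z = −0.13993 and ∂z/∂N = −n_y/n_z = −0.25477.
Gradient magnitude |∇z| = √(a² + b²) = √(0.01958 + 0.06491) = 0.29067.
True dip = arctan(0.29067) = 16.2°, dipping toward NNE (azimuth ≈ 029°).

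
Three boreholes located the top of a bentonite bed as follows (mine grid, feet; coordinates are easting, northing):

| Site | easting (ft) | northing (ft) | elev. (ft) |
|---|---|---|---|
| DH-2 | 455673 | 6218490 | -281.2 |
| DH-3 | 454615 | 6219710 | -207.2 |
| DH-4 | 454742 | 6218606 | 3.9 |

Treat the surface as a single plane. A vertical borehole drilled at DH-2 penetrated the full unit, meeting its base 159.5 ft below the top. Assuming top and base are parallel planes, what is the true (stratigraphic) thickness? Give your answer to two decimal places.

Let the plane be z = a·easting + b·northing + c.
DH-3−DH-2: −1058a + 1220b = 74;  DH-4−DH-2: −931a + 116b = 285.1.
Solving gives a = −0.33485, b = −0.22973.
|∇z| = √(a²+b²) = 0.40609, so dip δ = arctan(0.40609) = 22.10°.
True thickness = vertical thickness × cos δ = 159.5 × cos 22.10° = 147.78 ft.

147.78 ft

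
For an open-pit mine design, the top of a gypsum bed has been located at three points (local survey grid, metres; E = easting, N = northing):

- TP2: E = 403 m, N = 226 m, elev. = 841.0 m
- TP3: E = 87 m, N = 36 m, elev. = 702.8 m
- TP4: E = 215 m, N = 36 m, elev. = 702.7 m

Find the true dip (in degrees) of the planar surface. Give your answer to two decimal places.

Let the plane be z = a·E + b·N + c.
TP3−TP2: −316a − 190b = −138.2;  TP4−TP2: −188a − 190b = −138.3.
Solving gives a = −0.00078, b = 0.72867.
Gradient magnitude |∇z| = √(a² + b²) = √(0.00000 + 0.53096) = 0.72867.
True dip = arctan(0.72867) = 36.08°, dipping toward S (azimuth ≈ 180°).

36.08°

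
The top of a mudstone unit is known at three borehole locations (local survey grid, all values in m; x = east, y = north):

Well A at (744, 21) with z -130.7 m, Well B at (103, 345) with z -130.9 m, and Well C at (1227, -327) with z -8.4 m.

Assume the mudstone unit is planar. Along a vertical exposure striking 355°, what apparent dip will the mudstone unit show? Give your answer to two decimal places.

Two edge vectors: Well A→Well B = (-641, 324, -0.2), Well A→Well C = (483, -348, 122.3).
Normal n = (Well A→Well B) × (Well A→Well C) = (39555.6, 78297.7, 66576).
So ∂z/∂x = −n_x/n_z = −0.59414 and ∂z/∂y = −n_y/n_z = −1.17606.
Unit vector along 355° is (sin 355°, cos 355°) = (-0.0872, 0.9962).
Slope in that direction = a·(-0.0872) + b·(0.9962) = −1.11981.
Apparent dip = arctan|1.11981| = 48.23° (true dip is 52.8°, so apparent ≤ true as expected).

48.23°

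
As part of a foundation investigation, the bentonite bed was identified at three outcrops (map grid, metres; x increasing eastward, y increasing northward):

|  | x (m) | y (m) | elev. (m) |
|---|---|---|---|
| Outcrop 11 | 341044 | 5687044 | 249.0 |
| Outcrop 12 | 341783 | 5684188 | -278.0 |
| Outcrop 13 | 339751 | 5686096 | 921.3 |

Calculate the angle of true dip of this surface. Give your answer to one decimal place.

Two edge vectors: Outcrop 11→Outcrop 12 = (739, -2856, -527), Outcrop 11→Outcrop 13 = (-1293, -948, 672.3).
Normal n = (Outcrop 11→Outcrop 12) × (Outcrop 11→Outcrop 13) = (-2419684.8, 184581.3, -4393380).
So ∂z/∂x = −n_x/n_z = −0.55076 and ∂z/∂y = −n_y/n_z = 0.04201.
Gradient magnitude |∇z| = √(a² + b²) = √(0.30333 + 0.00177) = 0.55236.
True dip = arctan(0.55236) = 28.9°, dipping toward E (azimuth ≈ 094°).

28.9°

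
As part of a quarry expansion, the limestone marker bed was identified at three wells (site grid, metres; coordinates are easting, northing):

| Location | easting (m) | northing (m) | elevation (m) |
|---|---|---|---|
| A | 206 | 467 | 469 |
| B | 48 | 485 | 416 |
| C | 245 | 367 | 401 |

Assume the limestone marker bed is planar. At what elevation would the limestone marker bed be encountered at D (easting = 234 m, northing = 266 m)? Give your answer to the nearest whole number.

311 m

Let the plane be z = a·easting + b·northing + c.
B−A: −158a + 18b = −53;  C−A: 39a − 100b = −68.
Solving gives a = 0.43211, b = 0.84852.
Then c = 469 − a·206 − b·467 = −16.27.
At (234, 266): z = 101.1 + 225.7 − 16.27 = 310.5 m.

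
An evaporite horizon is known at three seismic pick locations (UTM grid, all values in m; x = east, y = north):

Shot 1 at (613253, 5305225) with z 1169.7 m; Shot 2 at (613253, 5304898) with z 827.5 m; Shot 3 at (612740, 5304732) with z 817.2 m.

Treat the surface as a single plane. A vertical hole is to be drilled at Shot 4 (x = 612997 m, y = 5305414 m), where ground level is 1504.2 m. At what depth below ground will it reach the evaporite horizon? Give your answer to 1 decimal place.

Let the plane be z = a·x + b·y + c.
Shot 2−Shot 1: 0a − 327b = −342.2;  Shot 3−Shot 1: −513a − 493b = −352.5.
Solving gives a = −0.318550113, b = 1.046483180.
Then c = 1169.7 − a·613253 − b·5305225 = −5355307.22.
At (612997, 5305414): z_contact = −195270.26 + 5552026.52 − 5355307.22 = 1449.03 m.
Depth below ground = 1504.2 − 1449.03 = 55.2 m.

55.2 m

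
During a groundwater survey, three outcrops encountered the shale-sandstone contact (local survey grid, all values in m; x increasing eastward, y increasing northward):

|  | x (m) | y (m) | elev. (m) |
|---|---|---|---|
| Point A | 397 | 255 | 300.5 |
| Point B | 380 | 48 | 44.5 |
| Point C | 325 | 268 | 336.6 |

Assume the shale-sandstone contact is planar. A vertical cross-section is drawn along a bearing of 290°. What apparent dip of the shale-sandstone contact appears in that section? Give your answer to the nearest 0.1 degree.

Let the plane be z = a·x + b·y + c.
Point B−Point A: −17a − 207b = −256;  Point C−Point A: −72a + 13b = 36.1.
Solving gives a = −0.27403, b = 1.25922.
Unit vector along 290° is (sin 290°, cos 290°) = (-0.9397, 0.3420).
Slope in that direction = a·(-0.9397) + b·(0.3420) = 0.68818.
Apparent dip = arctan|0.68818| = 34.5° (true dip is 52.2°, so apparent ≤ true as expected).

34.5°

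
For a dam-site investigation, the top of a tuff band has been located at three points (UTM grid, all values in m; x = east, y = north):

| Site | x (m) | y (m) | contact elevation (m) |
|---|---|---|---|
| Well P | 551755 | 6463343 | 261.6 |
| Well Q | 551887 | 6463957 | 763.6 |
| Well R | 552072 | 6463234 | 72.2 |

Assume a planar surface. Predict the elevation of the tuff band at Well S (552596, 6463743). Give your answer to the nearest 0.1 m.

366.2 m

Let the plane be z = a·x + b·y + c.
Well Q−Well P: 132a + 614b = 502;  Well R−Well P: 317a − 109b = −189.4.
Solving gives a = −0.294573881, b = 0.880918163.
Then c = 261.6 − a·551755 − b·6463343 = −5530882.03.
At (552596, 6463743): z = −162780.3 + 5694028.6 − 5530882.03 = 366.2 m.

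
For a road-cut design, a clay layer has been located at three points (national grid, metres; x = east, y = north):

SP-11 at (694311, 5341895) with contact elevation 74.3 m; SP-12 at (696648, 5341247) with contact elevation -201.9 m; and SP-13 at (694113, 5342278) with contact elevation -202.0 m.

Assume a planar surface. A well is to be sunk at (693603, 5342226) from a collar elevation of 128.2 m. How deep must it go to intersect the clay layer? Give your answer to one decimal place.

93.3 m

Two edge vectors: SP-11→SP-12 = (2337, -648, -276.2), SP-11→SP-13 = (-198, 383, -276.3).
Normal n = (SP-11→SP-12) × (SP-11→SP-13) = (284827, 700400.7, 766767).
So ∂z/∂x = −n_x/n_z = −0.371464865 and ∂z/∂y = −n_y/n_z = −0.913446588.
Intercept c from SP-11: 74.3 + 257912.14 + 4879535.76 = 5137522.20.
At (693603, 5342226): z_contact = −257649.14 − 4879838.11 + 5137522.20 = 34.95 m.
Depth below ground = 128.2 − 34.95 = 93.3 m.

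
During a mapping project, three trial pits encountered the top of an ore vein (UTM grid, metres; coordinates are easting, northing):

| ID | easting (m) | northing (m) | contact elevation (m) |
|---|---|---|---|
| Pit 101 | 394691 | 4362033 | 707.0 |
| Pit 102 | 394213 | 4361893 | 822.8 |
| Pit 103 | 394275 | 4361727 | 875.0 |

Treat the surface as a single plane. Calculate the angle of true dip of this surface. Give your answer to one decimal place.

Two edge vectors: Pit 101→Pit 102 = (-478, -140, 115.8), Pit 101→Pit 103 = (-416, -306, 168).
Normal n = (Pit 101→Pit 102) × (Pit 101→Pit 103) = (11914.8, 32131.2, 88028).
So ∂z/∂easting = −n_x/n_z = −0.13535 and ∂z/∂northing = −n_y/n_z = −0.36501.
Gradient magnitude |∇z| = √(a² + b²) = √(0.01832 + 0.13323) = 0.38930.
True dip = arctan(0.38930) = 21.3°, dipping toward NNE (azimuth ≈ 020°).

21.3°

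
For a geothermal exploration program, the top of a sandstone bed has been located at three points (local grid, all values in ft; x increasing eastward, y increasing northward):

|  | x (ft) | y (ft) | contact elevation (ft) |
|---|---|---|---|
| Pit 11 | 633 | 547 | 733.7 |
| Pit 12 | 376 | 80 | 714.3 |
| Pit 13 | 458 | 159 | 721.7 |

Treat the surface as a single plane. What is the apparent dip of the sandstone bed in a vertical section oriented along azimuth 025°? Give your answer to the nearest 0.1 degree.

1.7°

Two edge vectors: Pit 11→Pit 12 = (-257, -467, -19.4), Pit 11→Pit 13 = (-175, -388, -12).
Normal n = (Pit 11→Pit 12) × (Pit 11→Pit 13) = (-1923.2, 311, 17991).
So ∂z/∂x = −n_x/n_z = 0.10690 and ∂z/∂y = −n_y/n_z = −0.01729.
Unit vector along 025° is (sin 25°, cos 25°) = (0.4226, 0.9063).
Slope in that direction = a·(0.4226) + b·(0.9063) = 0.02951.
Apparent dip = arctan|0.02951| = 1.7° (true dip is 6.2°, so apparent ≤ true as expected).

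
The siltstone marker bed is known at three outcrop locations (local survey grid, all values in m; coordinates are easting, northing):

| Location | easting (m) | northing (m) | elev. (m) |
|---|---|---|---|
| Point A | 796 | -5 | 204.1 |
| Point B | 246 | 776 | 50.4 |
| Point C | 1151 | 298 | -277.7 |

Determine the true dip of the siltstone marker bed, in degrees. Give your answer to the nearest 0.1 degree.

Two edge vectors: Point A→Point B = (-550, 781, -153.7), Point A→Point C = (355, 303, -481.8).
Normal n = (Point A→Point B) × (Point A→Point C) = (-329714.7, -319553.5, -443905).
So ∂z/∂easting = −n_x/n_z = −0.74276 and ∂z/∂northing = −n_y/n_z = −0.71987.
Gradient magnitude |∇z| = √(a² + b²) = √(0.55169 + 0.51821) = 1.03436.
True dip = arctan(1.03436) = 46.0°, dipping toward NE (azimuth ≈ 046°).

46.0°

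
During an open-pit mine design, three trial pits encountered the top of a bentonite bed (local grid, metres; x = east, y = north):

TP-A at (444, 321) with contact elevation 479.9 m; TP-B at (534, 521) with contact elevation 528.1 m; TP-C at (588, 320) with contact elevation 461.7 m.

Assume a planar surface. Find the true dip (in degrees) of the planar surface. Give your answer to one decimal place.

Let the plane be z = a·x + b·y + c.
TP-B−TP-A: 90a + 200b = 48.2;  TP-C−TP-A: 144a − 1b = −18.2.
Solving gives a = −0.12433, b = 0.29695.
Gradient magnitude |∇z| = √(a² + b²) = √(0.01546 + 0.08818) = 0.32192.
True dip = arctan(0.32192) = 17.8°, dipping toward SSE (azimuth ≈ 157°).

17.8°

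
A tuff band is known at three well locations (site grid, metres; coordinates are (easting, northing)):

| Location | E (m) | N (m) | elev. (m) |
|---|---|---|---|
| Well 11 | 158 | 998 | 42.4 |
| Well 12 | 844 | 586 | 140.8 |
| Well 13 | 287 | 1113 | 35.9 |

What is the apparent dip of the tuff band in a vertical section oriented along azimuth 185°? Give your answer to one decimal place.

7.1°

Let the plane be z = a·E + b·N + c.
Well 12−Well 11: 686a − 412b = 98.4;  Well 13−Well 11: 129a + 115b = −6.5.
Solving gives a = 0.06542, b = −0.12991.
Unit vector along 185° is (sin 185°, cos 185°) = (-0.0872, -0.9962).
Slope in that direction = a·(-0.0872) + b·(-0.9962) = 0.12371.
Apparent dip = arctan|0.12371| = 7.1° (true dip is 8.3°, so apparent ≤ true as expected).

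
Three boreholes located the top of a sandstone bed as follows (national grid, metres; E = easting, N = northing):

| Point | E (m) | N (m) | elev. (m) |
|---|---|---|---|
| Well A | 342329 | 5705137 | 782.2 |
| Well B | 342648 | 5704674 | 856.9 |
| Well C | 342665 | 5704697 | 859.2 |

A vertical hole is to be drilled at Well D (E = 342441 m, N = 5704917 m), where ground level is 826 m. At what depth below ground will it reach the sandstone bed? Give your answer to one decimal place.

15.5 m

Let the plane be z = a·E + b·N + c.
Well B−Well A: 319a − 463b = 74.7;  Well C−Well A: 336a − 440b = 77.
Solving gives a = 0.182995792, b = −0.035257759.
Then c = 782.2 − a·342329 − b·5705137 = 139287.78.
At (342441, 5704917): z_contact = 62665.26 − 201142.59 + 139287.78 = 810.45 m.
Depth below ground = 826 − 810.45 = 15.5 m.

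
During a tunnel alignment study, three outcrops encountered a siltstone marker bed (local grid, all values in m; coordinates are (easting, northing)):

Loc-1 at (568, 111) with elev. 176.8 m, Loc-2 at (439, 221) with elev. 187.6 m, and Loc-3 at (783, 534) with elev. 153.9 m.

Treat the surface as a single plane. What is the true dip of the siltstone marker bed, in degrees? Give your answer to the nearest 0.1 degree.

Two edge vectors: Loc-1→Loc-2 = (-129, 110, 10.8), Loc-1→Loc-3 = (215, 423, -22.9).
Normal n = (Loc-1→Loc-2) × (Loc-1→Loc-3) = (-7087.4, -632.1, -78217).
So ∂z/∂E = −n_x/n_z = −0.09061 and ∂z/∂N = −n_y/n_z = −0.00808.
Gradient magnitude |∇z| = √(a² + b²) = √(0.00821 + 0.00007) = 0.09097.
True dip = arctan(0.09097) = 5.2°, dipping toward E (azimuth ≈ 085°).

5.2°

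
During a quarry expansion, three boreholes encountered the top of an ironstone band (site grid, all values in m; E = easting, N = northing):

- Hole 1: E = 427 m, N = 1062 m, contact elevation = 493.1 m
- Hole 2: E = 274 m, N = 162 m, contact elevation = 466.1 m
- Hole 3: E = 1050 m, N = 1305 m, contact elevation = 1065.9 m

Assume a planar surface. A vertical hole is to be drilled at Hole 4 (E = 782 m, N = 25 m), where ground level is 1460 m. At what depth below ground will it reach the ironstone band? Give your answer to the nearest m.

481 m

Let the plane be z = a·E + b·N + c.
Hole 2−Hole 1: −153a − 900b = −27;  Hole 3−Hole 1: 623a + 243b = 572.8.
Solving gives a = 0.97218, b = −0.13527.
Then c = 493.1 − a·427 − b·1062 = 221.64.
At (782, 25): z_contact = 760.2 − 3.4 + 221.64 = 978.5 m.
Depth below ground = 1460 − 978.5 = 481 m.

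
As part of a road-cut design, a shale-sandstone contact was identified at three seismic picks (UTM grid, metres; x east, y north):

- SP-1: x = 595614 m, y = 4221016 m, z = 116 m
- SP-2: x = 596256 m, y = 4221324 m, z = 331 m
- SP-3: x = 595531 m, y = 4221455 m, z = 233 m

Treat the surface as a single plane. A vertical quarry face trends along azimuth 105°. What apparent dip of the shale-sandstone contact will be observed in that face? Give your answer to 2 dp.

6.00°

Two edge vectors: SP-1→SP-2 = (642, 308, 215), SP-1→SP-3 = (-83, 439, 117).
Normal n = (SP-1→SP-2) × (SP-1→SP-3) = (-58349, -92959, 307402).
So ∂z/∂x = −n_x/n_z = 0.18981 and ∂z/∂y = −n_y/n_z = 0.30240.
Unit vector along 105° is (sin 105°, cos 105°) = (0.9659, -0.2588).
Slope in that direction = a·(0.9659) + b·(-0.2588) = 0.10508.
Apparent dip = arctan|0.10508| = 6.00° (true dip is 19.6°, so apparent ≤ true as expected).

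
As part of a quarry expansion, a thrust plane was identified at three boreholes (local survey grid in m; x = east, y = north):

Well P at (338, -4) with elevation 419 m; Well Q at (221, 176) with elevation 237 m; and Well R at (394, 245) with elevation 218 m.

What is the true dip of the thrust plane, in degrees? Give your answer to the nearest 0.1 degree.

41.7°

Let the plane be z = a·x + b·y + c.
Well Q−Well P: −117a + 180b = −182;  Well R−Well P: 56a + 249b = −201.
Solving gives a = 0.23303, b = −0.85964.
Gradient magnitude |∇z| = √(a² + b²) = √(0.05431 + 0.73898) = 0.89066.
True dip = arctan(0.89066) = 41.7°, dipping toward NNW (azimuth ≈ 345°).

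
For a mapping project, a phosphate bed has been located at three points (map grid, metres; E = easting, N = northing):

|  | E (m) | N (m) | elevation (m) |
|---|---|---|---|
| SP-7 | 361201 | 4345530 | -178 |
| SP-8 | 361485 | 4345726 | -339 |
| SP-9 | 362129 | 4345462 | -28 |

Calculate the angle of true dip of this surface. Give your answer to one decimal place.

43.8°

Two edge vectors: SP-7→SP-8 = (284, 196, -161), SP-7→SP-9 = (928, -68, 150).
Normal n = (SP-7→SP-8) × (SP-7→SP-9) = (18452, -192008, -201200).
So ∂z/∂E = −n_x/n_z = 0.09171 and ∂z/∂N = −n_y/n_z = −0.95431.
Gradient magnitude |∇z| = √(a² + b²) = √(0.00841 + 0.91072) = 0.95871.
True dip = arctan(0.95871) = 43.8°, dipping toward N (azimuth ≈ 355°).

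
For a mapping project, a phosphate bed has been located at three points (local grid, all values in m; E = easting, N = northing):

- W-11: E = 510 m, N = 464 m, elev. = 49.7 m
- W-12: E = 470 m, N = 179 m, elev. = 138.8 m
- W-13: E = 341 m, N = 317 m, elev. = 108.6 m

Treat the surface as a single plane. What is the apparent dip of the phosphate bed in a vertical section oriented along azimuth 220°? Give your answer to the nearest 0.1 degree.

16.0°

Let the plane be z = a·E + b·N + c.
W-12−W-11: −40a − 285b = 89.1;  W-13−W-11: −169a − 147b = 58.9.
Solving gives a = −0.08724, b = −0.30039.
Unit vector along 220° is (sin 220°, cos 220°) = (-0.6428, -0.7660).
Slope in that direction = a·(-0.6428) + b·(-0.7660) = 0.28619.
Apparent dip = arctan|0.28619| = 16.0° (true dip is 17.4°, so apparent ≤ true as expected).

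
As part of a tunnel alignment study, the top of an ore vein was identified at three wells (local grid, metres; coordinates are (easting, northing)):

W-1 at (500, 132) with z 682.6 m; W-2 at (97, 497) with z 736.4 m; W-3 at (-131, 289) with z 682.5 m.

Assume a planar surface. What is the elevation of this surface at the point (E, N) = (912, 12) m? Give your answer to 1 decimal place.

Let the plane be z = a·E + b·N + c.
W-2−W-1: −403a + 365b = 53.8;  W-3−W-1: −631a + 157b = −0.1.
Solving gives a = 0.05078, b = 0.20347.
Then c = 682.6 − a·500 − b·132 = 630.35.
At (912, 12): z = 46.3 + 2.4 + 630.35 = 679.1 m.

679.1 m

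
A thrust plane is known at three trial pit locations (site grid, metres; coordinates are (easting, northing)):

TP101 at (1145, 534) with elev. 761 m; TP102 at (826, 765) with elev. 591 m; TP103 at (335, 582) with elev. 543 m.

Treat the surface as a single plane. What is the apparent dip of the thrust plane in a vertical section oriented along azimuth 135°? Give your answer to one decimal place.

Two edge vectors: TP101→TP102 = (-319, 231, -170), TP101→TP103 = (-810, 48, -218).
Normal n = (TP101→TP102) × (TP101→TP103) = (-42198, 68158, 171798).
So ∂z/∂E = −n_x/n_z = 0.24563 and ∂z/∂N = −n_y/n_z = −0.39673.
Unit vector along 135° is (sin 135°, cos 135°) = (0.7071, -0.7071).
Slope in that direction = a·(0.7071) + b·(-0.7071) = 0.45422.
Apparent dip = arctan|0.45422| = 24.4° (true dip is 25.0°, so apparent ≤ true as expected).

24.4°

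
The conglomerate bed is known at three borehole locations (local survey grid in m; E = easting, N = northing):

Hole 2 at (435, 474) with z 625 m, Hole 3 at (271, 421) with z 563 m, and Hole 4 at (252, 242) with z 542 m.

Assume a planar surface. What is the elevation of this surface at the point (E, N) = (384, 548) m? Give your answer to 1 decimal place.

Two edge vectors: Hole 2→Hole 3 = (-164, -53, -62), Hole 2→Hole 4 = (-183, -232, -83).
Normal n = (Hole 2→Hole 3) × (Hole 2→Hole 4) = (-9985, -2266, 28349).
So ∂z/∂E = −n_x/n_z = 0.35222 and ∂z/∂N = −n_y/n_z = 0.07993.
Intercept c from Hole 2: 625 − 153.21 − 37.89 = 433.90.
At (384, 548): z = 135.3 + 43.8 + 433.90 = 613.0 m.

613.0 m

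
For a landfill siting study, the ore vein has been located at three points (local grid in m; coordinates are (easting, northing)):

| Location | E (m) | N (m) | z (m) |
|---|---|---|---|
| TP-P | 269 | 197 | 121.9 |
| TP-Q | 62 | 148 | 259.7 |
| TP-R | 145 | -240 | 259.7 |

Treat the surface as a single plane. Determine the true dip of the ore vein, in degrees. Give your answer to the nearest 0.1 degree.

32.9°

Two edge vectors: TP-P→TP-Q = (-207, -49, 137.8), TP-P→TP-R = (-124, -437, 137.8).
Normal n = (TP-P→TP-Q) × (TP-P→TP-R) = (53466.4, 11437.4, 84383).
So ∂z/∂E = −n_x/n_z = −0.63362 and ∂z/∂N = −n_y/n_z = −0.13554.
Gradient magnitude |∇z| = √(a² + b²) = √(0.40147 + 0.01837) = 0.64795.
True dip = arctan(0.64795) = 32.9°, dipping toward ENE (azimuth ≈ 078°).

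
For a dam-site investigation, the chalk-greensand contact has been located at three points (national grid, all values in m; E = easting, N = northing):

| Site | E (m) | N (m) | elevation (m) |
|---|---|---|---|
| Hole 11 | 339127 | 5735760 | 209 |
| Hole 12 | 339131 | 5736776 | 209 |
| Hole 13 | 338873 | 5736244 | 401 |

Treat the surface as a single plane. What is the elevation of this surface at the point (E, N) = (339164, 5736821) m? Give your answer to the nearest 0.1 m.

Let the plane be z = a·E + b·N + c.
Hole 12−Hole 11: 4a + 1016b = 0;  Hole 13−Hole 11: −254a + 484b = 192.
Solving gives a = −0.750276923, b = 0.002953846.
Then c = 209 − a·339127 − b·5735760 = 237705.61.
At (339164, 5736821): z = −254466.9 + 16945.7 + 237705.61 = 184.4 m.

184.4 m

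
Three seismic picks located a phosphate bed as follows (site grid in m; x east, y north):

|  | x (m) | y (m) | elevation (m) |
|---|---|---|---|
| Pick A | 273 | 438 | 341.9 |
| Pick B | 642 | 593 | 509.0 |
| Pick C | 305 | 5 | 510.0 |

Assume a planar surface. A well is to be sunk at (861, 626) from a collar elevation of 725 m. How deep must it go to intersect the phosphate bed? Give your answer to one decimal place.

Let the plane be z = a·x + b·y + c.
Pick B−Pick A: 369a + 155b = 167.1;  Pick C−Pick A: 32a − 433b = 168.1.
Solving gives a = 0.59738, b = −0.34407.
Then c = 341.9 − a·273 − b·438 = 329.52.
At (861, 626): z_contact = 514.34 − 215.39 + 329.52 = 628.47 m.
Depth below ground = 725 − 628.47 = 96.5 m.

96.5 m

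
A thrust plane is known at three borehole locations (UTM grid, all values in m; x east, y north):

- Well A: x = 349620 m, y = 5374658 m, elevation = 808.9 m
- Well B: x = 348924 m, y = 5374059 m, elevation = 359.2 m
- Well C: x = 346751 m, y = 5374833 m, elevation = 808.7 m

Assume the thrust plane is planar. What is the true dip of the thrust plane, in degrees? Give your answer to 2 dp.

35.08°

Let the plane be z = a·x + b·y + c.
Well B−Well A: −696a − 599b = −449.7;  Well C−Well A: −2869a + 175b = −0.2.
Solving gives a = 0.04283, b = 0.70099.
Gradient magnitude |∇z| = √(a² + b²) = √(0.00183 + 0.49138) = 0.70230.
True dip = arctan(0.70230) = 35.08°, dipping toward S (azimuth ≈ 183°).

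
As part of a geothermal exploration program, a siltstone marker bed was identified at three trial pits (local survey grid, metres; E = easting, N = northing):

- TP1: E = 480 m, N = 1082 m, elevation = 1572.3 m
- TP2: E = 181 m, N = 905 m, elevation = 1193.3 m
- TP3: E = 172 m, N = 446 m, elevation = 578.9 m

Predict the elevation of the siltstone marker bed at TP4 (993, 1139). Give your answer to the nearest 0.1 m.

Two edge vectors: TP1→TP2 = (-299, -177, -379), TP1→TP3 = (-308, -636, -993.4).
Normal n = (TP1→TP2) × (TP1→TP3) = (-65212.2, -180294.6, 135648).
So ∂z/∂E = −n_x/n_z = 0.480746 and ∂z/∂N = −n_y/n_z = 1.329136.
Intercept c from TP1: 1572.3 − 230.76 − 1438.12 = −96.58.
At (993, 1139): z = 477.4 + 1513.9 − 96.58 = 1894.7 m.

1894.7 m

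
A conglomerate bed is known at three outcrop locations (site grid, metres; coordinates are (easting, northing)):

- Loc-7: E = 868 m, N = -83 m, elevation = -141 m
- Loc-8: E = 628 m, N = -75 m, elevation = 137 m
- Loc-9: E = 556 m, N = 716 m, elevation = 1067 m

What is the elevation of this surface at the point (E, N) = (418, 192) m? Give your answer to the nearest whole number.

659 m

Two edge vectors: Loc-7→Loc-8 = (-240, 8, 278), Loc-7→Loc-9 = (-312, 799, 1208).
Normal n = (Loc-7→Loc-8) × (Loc-7→Loc-9) = (-212458, 203184, -189264).
So ∂z/∂E = −n_x/n_z = −1.12255 and ∂z/∂N = −n_y/n_z = 1.07355.
Intercept c from Loc-7: -141 + 974.37 + 89.10 = 922.48.
At (418, 192): z = −469.2 + 206.1 + 922.48 = 659.4 m.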